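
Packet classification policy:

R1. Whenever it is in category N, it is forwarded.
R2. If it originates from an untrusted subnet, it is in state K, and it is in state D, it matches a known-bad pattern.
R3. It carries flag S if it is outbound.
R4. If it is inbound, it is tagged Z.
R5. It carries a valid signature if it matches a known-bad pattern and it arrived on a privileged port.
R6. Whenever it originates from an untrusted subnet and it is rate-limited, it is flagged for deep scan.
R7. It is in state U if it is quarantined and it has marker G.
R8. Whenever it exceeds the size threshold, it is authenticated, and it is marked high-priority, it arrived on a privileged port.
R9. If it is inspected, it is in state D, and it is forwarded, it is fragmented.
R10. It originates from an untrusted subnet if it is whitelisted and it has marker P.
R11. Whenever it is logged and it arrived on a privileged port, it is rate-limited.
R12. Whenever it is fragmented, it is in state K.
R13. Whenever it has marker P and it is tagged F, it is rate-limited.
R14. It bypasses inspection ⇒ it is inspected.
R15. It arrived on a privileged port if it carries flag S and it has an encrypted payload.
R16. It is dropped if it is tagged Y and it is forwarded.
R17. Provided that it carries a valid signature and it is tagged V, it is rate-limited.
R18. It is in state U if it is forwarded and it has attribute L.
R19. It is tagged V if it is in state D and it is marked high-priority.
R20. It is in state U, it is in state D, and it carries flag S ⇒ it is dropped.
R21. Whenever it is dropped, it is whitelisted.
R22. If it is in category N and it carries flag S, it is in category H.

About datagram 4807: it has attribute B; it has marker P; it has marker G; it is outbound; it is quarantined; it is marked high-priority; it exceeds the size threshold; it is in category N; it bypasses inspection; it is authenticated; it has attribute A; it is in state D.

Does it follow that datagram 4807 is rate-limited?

Yes

By R1 (it is in category N): it is forwarded.
By R3 (it is outbound): it carries flag S.
By R7 (it is quarantined, it has marker G): it is in state U.
By R8 (it exceeds the size threshold, it is authenticated, it is marked high-priority): it arrived on a privileged port.
By R14 (it bypasses inspection): it is inspected.
By R19 (it is in state D, it is marked high-priority): it is tagged V.
By R20 (it is in state U, it is in state D, it carries flag S): it is dropped.
By R21 (it is dropped): it is whitelisted.
By R9 (it is inspected, it is in state D, it is forwarded): it is fragmented.
By R10 (it is whitelisted, it has marker P): it originates from an untrusted subnet.
By R12 (it is fragmented): it is in state K.
By R2 (it originates from an untrusted subnet, it is in state K, it is in state D): it matches a known-bad pattern.
By R5 (it matches a known-bad pattern, it arrived on a privileged port): it carries a valid signature.
By R17 (it carries a valid signature, it is tagged V): it is rate-limited.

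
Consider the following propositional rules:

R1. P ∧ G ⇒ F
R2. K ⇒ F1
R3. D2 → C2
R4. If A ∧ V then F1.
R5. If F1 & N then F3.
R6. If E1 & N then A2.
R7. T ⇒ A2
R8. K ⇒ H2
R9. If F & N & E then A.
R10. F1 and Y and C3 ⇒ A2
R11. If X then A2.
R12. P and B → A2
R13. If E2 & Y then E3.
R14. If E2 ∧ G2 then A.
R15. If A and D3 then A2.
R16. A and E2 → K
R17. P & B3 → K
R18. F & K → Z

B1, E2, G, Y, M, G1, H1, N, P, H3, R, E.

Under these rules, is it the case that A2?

Forward chaining from the given facts derives: F, A, E3, K, Z, F1, F3, H2.
Rules concluding A2: R6 needs E1; R7 needs T; R10 needs C3; R11 needs X; R12 needs B; R15 needs D3 — none of these are established.

No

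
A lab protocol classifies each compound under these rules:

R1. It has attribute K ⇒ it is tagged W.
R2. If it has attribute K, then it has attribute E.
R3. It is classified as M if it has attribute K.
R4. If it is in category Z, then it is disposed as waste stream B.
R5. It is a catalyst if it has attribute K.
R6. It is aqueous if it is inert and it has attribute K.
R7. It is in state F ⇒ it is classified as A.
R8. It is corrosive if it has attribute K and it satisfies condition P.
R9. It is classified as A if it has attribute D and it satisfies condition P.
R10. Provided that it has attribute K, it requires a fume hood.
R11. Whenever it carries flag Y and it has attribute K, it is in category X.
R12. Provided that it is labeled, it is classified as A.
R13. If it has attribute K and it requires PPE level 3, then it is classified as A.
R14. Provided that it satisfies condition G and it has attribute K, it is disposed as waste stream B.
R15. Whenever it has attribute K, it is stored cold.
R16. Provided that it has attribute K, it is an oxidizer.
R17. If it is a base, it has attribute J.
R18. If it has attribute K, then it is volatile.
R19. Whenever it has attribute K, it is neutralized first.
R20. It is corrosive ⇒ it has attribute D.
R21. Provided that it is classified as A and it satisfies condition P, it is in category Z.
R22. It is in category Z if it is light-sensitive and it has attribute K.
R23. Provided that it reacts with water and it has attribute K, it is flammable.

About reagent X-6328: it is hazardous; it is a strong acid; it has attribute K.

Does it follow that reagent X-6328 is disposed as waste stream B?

Forward chaining from the given facts derives: is tagged W, has attribute E, is classified as M, is a catalyst, requires a fume hood, is stored cold, is an oxidizer, is volatile, is neutralized first.
Rules concluding "it is disposed as waste stream B": R4 needs "it is in category Z"; R14 needs "it satisfies condition G" — none of these are established.

No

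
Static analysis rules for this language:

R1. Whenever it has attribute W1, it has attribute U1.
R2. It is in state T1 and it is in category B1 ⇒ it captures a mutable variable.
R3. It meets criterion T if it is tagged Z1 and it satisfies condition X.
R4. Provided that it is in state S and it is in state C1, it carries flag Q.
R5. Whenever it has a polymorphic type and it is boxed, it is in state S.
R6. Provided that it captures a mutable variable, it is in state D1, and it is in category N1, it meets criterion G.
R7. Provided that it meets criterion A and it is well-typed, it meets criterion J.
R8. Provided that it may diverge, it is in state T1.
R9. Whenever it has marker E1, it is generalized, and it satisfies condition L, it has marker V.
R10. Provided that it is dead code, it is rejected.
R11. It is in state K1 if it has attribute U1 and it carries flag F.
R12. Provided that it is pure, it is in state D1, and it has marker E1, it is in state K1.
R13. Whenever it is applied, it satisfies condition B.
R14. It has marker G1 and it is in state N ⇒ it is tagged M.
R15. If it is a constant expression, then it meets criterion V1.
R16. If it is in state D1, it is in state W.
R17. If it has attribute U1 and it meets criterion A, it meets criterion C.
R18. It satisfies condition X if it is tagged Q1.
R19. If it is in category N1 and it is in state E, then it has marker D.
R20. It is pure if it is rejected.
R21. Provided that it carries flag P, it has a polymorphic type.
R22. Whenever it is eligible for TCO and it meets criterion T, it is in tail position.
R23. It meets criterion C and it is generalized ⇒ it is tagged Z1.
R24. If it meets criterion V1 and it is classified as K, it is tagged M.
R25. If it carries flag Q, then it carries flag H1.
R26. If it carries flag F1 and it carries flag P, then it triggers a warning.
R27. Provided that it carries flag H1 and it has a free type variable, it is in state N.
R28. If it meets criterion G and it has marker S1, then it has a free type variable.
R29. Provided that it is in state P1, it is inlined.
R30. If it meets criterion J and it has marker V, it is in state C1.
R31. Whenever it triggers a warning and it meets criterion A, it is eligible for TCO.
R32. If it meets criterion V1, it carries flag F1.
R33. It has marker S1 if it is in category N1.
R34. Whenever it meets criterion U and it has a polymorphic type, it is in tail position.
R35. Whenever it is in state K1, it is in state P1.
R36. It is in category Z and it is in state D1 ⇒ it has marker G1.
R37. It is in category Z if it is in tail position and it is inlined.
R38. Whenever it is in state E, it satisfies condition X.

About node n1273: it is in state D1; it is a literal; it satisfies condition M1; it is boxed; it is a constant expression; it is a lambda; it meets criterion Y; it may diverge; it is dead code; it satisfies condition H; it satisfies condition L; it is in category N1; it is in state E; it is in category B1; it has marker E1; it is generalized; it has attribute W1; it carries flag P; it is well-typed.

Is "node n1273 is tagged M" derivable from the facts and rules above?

Forward chaining from the given facts derives: has attribute U1, is in state T1, has marker V, is rejected, meets criterion V1, is in state W, has marker D, is pure, has a polymorphic type, carries flag F1, has marker S1, satisfies condition X, captures a mutable variable, is in state S, meets criterion G, is in state K1, triggers a warning, has a free type variable, is in state P1, is inlined.
Rules concluding "it is tagged M": R14 needs "it has marker G1"; R24 needs "it is classified as K" — none of these are established.

No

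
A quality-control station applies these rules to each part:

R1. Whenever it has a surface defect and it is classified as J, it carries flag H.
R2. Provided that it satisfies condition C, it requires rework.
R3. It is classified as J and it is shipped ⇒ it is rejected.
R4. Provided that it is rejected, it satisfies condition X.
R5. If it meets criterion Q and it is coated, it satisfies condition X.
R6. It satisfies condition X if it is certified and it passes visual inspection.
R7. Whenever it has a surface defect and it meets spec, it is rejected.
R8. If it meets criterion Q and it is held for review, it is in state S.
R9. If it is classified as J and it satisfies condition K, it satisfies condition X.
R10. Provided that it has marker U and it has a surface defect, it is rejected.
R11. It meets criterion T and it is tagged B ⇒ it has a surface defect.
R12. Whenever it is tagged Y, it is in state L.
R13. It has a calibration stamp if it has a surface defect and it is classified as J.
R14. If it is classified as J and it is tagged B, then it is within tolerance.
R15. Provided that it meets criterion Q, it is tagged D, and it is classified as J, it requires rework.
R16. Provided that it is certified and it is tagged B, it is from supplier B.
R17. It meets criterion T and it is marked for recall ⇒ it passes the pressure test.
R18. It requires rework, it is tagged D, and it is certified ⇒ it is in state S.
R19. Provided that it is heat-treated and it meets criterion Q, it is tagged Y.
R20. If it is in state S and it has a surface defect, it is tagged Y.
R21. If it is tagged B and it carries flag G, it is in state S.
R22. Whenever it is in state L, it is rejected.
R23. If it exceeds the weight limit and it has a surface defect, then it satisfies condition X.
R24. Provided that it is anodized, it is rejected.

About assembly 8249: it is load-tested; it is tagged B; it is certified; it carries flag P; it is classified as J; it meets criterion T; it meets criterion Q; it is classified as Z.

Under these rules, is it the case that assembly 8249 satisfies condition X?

Forward chaining from the given facts derives: has a surface defect, has a calibration stamp, is within tolerance, is from supplier B, carries flag H.
Rules concluding "it satisfies condition X": R4 needs "it is rejected"; R5 needs "it is coated"; R6 needs "it passes visual inspection"; R9 needs "it satisfies condition K"; R23 needs "it exceeds the weight limit" — none of these are established.

No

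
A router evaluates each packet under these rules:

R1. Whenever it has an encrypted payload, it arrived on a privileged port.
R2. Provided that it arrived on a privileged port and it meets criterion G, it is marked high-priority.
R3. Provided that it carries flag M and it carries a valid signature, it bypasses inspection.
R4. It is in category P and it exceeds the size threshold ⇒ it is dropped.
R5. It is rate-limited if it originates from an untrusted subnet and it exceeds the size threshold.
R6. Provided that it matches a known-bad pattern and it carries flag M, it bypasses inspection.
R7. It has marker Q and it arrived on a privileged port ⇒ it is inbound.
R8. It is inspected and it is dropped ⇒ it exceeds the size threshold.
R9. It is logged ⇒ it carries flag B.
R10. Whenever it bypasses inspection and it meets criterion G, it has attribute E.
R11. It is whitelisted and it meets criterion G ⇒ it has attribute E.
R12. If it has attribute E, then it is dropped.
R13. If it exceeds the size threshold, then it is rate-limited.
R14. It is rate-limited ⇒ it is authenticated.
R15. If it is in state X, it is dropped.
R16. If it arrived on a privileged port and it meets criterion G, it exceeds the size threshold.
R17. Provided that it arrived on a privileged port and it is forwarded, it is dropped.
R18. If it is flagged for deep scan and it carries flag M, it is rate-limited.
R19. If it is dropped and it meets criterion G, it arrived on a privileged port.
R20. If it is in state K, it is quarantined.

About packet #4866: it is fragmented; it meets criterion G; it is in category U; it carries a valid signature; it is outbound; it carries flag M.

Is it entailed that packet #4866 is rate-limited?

By R3 (it carries flag M, it carries a valid signature): it bypasses inspection.
By R10 (it bypasses inspection, it meets criterion G): it has attribute E.
By R12 (it has attribute E): it is dropped.
By R19 (it is dropped, it meets criterion G): it arrived on a privileged port.
By R16 (it arrived on a privileged port, it meets criterion G): it exceeds the size threshold.
By R13 (it exceeds the size threshold): it is rate-limited.

Yes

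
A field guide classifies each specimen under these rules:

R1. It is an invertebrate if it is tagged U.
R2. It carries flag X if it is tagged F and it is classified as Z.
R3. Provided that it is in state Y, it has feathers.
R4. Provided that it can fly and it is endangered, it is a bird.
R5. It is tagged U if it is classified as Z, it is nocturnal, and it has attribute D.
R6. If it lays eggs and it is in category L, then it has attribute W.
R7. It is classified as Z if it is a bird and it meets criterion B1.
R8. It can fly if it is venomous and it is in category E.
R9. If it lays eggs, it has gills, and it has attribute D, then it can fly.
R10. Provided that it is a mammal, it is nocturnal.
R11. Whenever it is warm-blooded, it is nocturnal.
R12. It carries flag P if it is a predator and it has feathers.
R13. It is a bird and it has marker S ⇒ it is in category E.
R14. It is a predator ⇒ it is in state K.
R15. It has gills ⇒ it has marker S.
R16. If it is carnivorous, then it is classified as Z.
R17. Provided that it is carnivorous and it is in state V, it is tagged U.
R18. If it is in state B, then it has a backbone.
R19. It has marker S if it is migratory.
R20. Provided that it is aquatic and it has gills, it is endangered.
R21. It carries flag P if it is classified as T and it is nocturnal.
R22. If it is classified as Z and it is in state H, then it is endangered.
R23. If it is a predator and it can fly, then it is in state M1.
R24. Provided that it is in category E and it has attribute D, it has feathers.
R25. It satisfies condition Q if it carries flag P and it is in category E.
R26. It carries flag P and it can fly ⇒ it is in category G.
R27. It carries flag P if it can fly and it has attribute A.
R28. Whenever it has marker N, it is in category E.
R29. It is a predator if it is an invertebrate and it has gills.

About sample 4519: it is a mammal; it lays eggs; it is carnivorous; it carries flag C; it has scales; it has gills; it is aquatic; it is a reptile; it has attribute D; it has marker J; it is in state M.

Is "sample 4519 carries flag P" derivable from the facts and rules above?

Yes

By R9 (it lays eggs, it has gills, it has attribute D): it can fly.
By R10 (it is a mammal): it is nocturnal.
By R15 (it has gills): it has marker S.
By R16 (it is carnivorous): it is classified as Z.
By R20 (it is aquatic, it has gills): it is endangered.
By R4 (it can fly, it is endangered): it is a bird.
By R5 (it is classified as Z, it is nocturnal, it has attribute D): it is tagged U.
By R13 (it is a bird, it has marker S): it is in category E.
By R24 (it is in category E, it has attribute D): it has feathers.
By R1 (it is tagged U): it is an invertebrate.
By R29 (it is an invertebrate, it has gills): it is a predator.
By R12 (it is a predator, it has feathers): it carries flag P.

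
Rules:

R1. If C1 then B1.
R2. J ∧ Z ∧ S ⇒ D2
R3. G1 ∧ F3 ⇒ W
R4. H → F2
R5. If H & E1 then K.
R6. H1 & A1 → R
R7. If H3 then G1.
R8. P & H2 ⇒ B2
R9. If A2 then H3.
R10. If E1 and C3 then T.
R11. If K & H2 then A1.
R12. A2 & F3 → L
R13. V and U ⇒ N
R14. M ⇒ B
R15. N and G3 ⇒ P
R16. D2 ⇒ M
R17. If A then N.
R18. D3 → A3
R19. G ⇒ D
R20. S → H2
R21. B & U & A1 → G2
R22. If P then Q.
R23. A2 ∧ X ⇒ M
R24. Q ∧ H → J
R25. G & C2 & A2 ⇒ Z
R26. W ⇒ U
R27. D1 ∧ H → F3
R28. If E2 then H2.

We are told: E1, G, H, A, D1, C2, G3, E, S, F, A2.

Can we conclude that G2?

K  (by R5: H, E1)
H3  (by R9: A2)
N  (by R17: A)
H2  (by R20: S)
Z  (by R25: G, C2, A2)
F3  (by R27: D1, H)
G1  (by R7: H3)
A1  (by R11: K, H2)
P  (by R15: N, G3)
Q  (by R22: P)
J  (by R24: Q, H)
D2  (by R2: J, Z, S)
W  (by R3: G1, F3)
M  (by R16: D2)
U  (by R26: W)
B  (by R14: M)
G2  (by R21: B, U, A1)

Yes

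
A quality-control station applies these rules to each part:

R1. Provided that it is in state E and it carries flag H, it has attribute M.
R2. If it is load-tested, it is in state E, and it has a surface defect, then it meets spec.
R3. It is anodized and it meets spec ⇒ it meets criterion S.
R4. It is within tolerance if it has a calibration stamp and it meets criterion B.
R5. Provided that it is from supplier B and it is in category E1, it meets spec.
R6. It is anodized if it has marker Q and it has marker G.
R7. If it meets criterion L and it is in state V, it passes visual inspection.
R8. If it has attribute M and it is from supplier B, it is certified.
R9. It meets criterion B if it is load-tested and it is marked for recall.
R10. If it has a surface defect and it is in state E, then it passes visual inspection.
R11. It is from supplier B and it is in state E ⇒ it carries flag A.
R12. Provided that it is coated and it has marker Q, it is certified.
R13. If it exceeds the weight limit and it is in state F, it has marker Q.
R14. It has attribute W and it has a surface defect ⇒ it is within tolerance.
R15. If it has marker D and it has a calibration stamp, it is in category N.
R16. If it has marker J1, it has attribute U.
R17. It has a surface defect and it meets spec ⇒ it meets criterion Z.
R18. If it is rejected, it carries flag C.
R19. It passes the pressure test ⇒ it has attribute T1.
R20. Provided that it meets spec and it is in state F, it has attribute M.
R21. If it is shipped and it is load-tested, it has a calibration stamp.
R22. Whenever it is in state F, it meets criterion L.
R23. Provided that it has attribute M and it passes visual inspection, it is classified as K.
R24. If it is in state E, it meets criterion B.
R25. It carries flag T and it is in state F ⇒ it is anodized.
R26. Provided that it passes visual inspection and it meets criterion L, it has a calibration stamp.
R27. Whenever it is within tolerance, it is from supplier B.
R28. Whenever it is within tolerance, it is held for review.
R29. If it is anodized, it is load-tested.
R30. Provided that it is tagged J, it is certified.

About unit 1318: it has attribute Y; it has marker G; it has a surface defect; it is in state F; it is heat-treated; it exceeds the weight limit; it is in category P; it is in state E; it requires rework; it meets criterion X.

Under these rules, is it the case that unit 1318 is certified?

By R10 (it has a surface defect, it is in state E): it passes visual inspection.
By R13 (it exceeds the weight limit, it is in state F): it has marker Q.
By R22 (it is in state F): it meets criterion L.
By R24 (it is in state E): it meets criterion B.
By R26 (it passes visual inspection, it meets criterion L): it has a calibration stamp.
By R4 (it has a calibration stamp, it meets criterion B): it is within tolerance.
By R6 (it has marker Q, it has marker G): it is anodized.
By R27 (it is within tolerance): it is from supplier B.
By R29 (it is anodized): it is load-tested.
By R2 (it is load-tested, it is in state E, it has a surface defect): it meets spec.
By R20 (it meets spec, it is in state F): it has attribute M.
By R8 (it has attribute M, it is from supplier B): it is certified.

Yes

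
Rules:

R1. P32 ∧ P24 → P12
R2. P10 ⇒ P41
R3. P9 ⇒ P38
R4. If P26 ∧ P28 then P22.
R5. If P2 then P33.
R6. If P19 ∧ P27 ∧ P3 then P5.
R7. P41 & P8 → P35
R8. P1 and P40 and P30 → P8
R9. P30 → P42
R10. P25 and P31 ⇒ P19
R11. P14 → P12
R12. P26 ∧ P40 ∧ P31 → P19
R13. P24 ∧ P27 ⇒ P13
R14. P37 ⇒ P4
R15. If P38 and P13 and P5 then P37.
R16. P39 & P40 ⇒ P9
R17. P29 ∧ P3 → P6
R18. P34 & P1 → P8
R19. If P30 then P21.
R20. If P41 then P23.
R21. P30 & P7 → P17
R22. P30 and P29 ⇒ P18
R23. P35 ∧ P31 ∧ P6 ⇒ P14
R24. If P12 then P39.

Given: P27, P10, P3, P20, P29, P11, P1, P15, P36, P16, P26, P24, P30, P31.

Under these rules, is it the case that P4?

No

Forward chaining from the given facts derives: P41, P42, P13, P6, P21, P23, P18.
The only rule concluding P4 is R14, which needs P37; that is never established.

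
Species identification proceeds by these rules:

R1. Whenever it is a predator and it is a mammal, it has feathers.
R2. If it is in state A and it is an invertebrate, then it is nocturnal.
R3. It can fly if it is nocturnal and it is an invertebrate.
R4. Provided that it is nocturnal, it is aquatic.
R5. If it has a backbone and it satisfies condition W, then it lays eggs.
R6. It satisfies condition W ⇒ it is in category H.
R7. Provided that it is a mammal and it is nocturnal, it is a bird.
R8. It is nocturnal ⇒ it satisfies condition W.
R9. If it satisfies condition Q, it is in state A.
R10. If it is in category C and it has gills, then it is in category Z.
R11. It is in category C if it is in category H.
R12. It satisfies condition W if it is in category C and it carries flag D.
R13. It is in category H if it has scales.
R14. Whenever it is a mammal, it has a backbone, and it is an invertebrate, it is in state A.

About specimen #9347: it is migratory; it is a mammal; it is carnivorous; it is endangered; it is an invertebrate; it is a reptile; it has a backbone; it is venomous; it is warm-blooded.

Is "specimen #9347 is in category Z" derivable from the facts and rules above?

No

Forward chaining from the given facts derives: is in state A, is nocturnal, can fly, is aquatic, is a bird, satisfies condition W, lays eggs, is in category H, is in category C.
The only rule concluding "it is in category Z" is R10, which needs "it has gills"; that is never established.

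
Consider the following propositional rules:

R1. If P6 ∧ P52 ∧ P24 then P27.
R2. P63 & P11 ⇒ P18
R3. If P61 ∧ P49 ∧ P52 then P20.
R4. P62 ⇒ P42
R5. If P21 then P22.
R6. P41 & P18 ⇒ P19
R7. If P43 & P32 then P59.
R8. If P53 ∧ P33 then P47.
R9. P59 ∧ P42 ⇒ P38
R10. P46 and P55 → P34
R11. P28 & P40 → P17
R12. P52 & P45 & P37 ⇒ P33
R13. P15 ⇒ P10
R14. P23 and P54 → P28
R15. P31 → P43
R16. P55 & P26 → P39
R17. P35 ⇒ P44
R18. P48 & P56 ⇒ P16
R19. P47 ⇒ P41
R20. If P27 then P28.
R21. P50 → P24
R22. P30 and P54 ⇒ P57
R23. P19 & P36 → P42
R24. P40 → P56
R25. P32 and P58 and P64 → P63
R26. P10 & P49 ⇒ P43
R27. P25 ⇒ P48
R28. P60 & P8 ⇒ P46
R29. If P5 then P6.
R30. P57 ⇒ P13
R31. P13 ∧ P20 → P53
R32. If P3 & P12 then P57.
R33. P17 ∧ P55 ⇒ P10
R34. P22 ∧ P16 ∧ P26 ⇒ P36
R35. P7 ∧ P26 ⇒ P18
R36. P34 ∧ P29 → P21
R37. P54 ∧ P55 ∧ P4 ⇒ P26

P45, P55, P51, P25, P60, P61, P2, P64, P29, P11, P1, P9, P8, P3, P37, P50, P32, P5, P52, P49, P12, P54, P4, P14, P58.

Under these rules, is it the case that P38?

No

Forward chaining from the given facts derives: P20, P33, P24, P63, P48, P46, P6, P57, P26, P27, P18, P34, P39, P28, P13, P53, P21, P22, P47, P41, P19.
The only rule concluding P38 is R9, which needs P59; that is never established.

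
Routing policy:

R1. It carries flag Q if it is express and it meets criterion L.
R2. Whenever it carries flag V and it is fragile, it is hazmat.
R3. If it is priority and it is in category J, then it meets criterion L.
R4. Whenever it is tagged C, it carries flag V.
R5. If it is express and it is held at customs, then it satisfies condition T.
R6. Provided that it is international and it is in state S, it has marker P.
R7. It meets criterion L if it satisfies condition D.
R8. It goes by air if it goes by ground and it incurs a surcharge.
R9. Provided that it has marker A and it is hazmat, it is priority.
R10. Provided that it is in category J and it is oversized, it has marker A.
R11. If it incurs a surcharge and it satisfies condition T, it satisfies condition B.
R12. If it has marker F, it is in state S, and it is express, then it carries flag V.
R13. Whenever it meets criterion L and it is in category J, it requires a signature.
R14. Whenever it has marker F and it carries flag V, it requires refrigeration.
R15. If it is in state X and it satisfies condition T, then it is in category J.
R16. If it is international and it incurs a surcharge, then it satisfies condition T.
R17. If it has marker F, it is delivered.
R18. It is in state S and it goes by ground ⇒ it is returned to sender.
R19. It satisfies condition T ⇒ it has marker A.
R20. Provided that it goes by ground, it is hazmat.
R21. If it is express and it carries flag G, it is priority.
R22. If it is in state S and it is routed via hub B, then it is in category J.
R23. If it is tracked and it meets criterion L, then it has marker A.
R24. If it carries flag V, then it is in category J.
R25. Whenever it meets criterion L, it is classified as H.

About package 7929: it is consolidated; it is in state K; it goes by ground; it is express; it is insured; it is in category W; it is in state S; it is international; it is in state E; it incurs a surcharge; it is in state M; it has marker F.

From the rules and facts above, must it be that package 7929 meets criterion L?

Yes

By R12 (it has marker F, it is in state S, it is express): it carries flag V.
By R16 (it is international, it incurs a surcharge): it satisfies condition T.
By R19 (it satisfies condition T): it has marker A.
By R20 (it goes by ground): it is hazmat.
By R24 (it carries flag V): it is in category J.
By R9 (it has marker A, it is hazmat): it is priority.
By R3 (it is priority, it is in category J): it meets criterion L.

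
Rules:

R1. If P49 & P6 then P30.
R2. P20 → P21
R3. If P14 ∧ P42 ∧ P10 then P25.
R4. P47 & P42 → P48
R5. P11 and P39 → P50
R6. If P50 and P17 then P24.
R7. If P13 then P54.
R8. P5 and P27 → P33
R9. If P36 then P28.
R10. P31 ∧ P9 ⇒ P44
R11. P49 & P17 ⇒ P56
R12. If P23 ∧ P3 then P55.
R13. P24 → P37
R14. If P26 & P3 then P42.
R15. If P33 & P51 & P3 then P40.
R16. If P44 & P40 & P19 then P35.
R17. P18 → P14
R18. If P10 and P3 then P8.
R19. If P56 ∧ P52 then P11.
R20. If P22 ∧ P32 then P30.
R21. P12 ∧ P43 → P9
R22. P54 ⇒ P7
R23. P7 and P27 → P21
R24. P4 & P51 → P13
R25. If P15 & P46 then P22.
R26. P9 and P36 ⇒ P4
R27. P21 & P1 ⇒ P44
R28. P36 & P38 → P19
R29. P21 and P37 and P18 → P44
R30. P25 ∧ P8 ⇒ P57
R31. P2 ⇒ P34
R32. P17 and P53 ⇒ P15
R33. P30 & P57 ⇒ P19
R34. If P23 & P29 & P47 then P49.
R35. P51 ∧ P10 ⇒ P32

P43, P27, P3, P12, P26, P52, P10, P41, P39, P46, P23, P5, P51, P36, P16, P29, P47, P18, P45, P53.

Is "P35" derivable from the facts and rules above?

No

Forward chaining from the given facts derives: P33, P28, P55, P42, P40, P14, P8, P9, P4, P49, P32, P25, P48, P13, P57, P54, P7, P21.
The only rule concluding P35 is R16, which needs P44; that is never established.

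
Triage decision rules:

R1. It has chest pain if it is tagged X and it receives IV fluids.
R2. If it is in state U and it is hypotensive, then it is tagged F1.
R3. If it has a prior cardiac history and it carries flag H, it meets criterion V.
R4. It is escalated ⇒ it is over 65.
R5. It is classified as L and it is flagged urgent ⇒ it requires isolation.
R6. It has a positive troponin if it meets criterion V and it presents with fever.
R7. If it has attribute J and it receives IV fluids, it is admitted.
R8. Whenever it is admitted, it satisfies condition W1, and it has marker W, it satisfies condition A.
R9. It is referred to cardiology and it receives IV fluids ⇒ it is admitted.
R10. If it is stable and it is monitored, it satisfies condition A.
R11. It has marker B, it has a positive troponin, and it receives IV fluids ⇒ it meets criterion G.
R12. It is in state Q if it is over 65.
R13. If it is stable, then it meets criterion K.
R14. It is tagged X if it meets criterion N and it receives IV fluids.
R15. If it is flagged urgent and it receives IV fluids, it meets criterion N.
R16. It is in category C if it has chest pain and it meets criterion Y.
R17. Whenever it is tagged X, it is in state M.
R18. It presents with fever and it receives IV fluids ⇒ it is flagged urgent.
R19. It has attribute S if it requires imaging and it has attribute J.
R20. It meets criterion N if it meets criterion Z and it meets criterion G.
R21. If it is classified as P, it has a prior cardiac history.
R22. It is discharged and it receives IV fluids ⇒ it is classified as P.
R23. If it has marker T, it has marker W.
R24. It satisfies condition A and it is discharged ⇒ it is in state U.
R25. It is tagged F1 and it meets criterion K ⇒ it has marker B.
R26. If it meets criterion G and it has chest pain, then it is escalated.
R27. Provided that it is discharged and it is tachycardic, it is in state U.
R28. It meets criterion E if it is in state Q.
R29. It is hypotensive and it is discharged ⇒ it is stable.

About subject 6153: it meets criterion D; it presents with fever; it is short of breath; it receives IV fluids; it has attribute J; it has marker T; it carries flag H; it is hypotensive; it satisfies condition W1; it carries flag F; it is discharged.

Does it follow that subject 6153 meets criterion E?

By R7 (it has attribute J, it receives IV fluids): it is admitted.
By R18 (it presents with fever, it receives IV fluids): it is flagged urgent.
By R22 (it is discharged, it receives IV fluids): it is classified as P.
By R23 (it has marker T): it has marker W.
By R29 (it is hypotensive, it is discharged): it is stable.
By R8 (it is admitted, it satisfies condition W1, it has marker W): it satisfies condition A.
By R13 (it is stable): it meets criterion K.
By R15 (it is flagged urgent, it receives IV fluids): it meets criterion N.
By R21 (it is classified as P): it has a prior cardiac history.
By R24 (it satisfies condition A, it is discharged): it is in state U.
By R2 (it is in state U, it is hypotensive): it is tagged F1.
By R3 (it has a prior cardiac history, it carries flag H): it meets criterion V.
By R6 (it meets criterion V, it presents with fever): it has a positive troponin.
By R14 (it meets criterion N, it receives IV fluids): it is tagged X.
By R25 (it is tagged F1, it meets criterion K): it has marker B.
By R1 (it is tagged X, it receives IV fluids): it has chest pain.
By R11 (it has marker B, it has a positive troponin, it receives IV fluids): it meets criterion G.
By R26 (it meets criterion G, it has chest pain): it is escalated.
By R4 (it is escalated): it is over 65.
By R12 (it is over 65): it is in state Q.
By R28 (it is in state Q): it meets criterion E.

Yes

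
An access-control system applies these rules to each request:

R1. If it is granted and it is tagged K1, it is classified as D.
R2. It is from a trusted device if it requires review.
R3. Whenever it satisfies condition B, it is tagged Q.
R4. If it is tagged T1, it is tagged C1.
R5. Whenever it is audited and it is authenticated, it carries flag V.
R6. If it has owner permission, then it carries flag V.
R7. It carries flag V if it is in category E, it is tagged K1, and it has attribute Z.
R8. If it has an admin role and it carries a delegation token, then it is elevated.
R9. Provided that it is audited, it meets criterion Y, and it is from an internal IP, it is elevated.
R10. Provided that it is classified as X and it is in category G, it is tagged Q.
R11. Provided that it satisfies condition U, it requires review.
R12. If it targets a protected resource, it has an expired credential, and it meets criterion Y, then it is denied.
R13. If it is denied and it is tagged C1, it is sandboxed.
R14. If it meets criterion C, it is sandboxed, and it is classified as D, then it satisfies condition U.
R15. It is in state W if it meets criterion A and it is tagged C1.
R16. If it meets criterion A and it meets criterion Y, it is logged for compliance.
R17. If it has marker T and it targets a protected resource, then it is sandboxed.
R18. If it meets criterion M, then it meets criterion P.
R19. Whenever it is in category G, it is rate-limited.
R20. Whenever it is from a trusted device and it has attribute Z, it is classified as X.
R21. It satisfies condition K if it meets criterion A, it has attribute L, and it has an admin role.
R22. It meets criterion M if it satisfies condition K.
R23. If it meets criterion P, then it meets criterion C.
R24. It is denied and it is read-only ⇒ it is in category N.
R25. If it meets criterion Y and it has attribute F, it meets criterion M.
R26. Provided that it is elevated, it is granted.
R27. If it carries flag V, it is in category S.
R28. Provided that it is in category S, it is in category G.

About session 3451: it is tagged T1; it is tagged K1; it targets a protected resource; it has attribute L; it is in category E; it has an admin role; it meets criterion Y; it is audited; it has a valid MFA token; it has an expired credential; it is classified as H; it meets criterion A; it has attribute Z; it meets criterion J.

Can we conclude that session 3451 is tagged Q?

No

Forward chaining from the given facts derives: is tagged C1, carries flag V, is denied, is sandboxed, is in state W, is logged for compliance, satisfies condition K, meets criterion M, is in category S, is in category G, meets criterion P, is rate-limited, meets criterion C.
Rules concluding "it is tagged Q": R3 needs "it satisfies condition B"; R10 needs "it is classified as X" — none of these are established.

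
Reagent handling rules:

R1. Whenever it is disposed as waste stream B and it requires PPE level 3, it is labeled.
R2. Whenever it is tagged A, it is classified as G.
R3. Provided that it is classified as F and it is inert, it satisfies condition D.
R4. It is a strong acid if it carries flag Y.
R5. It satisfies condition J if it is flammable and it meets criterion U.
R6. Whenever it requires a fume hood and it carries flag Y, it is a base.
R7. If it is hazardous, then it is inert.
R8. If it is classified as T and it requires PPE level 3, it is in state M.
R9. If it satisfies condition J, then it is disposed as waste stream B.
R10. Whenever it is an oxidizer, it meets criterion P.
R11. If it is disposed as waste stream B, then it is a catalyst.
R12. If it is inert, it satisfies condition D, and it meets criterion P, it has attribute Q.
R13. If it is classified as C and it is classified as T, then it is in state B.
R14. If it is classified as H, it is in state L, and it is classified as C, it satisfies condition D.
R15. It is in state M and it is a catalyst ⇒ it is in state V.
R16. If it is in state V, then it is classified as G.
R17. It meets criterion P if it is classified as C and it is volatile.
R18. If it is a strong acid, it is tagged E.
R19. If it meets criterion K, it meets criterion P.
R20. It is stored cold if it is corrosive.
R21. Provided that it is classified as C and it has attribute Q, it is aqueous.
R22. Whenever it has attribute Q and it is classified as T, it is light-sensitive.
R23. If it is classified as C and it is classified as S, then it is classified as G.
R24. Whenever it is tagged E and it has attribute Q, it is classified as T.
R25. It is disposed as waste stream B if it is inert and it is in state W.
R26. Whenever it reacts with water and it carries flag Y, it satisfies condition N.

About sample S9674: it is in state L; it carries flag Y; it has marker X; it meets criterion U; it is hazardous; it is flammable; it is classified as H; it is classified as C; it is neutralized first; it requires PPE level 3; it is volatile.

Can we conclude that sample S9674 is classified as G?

Yes

By R4 (it carries flag Y): it is a strong acid.
By R5 (it is flammable, it meets criterion U): it satisfies condition J.
By R7 (it is hazardous): it is inert.
By R9 (it satisfies condition J): it is disposed as waste stream B.
By R11 (it is disposed as waste stream B): it is a catalyst.
By R14 (it is classified as H, it is in state L, it is classified as C): it satisfies condition D.
By R17 (it is classified as C, it is volatile): it meets criterion P.
By R18 (it is a strong acid): it is tagged E.
By R12 (it is inert, it satisfies condition D, it meets criterion P): it has attribute Q.
By R24 (it is tagged E, it has attribute Q): it is classified as T.
By R8 (it is classified as T, it requires PPE level 3): it is in state M.
By R15 (it is in state M, it is a catalyst): it is in state V.
By R16 (it is in state V): it is classified as G.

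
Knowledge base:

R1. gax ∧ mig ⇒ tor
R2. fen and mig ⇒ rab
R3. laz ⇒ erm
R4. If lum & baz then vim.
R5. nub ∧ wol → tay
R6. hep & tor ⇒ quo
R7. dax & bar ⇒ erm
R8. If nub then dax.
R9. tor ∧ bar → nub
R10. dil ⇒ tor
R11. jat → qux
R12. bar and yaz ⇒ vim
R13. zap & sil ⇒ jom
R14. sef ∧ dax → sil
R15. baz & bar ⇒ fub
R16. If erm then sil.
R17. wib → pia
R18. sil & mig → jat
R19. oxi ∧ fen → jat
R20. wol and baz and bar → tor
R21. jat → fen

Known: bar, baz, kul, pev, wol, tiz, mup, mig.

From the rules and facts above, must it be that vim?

Forward chaining from the given facts derives: fub, tor, nub, tay, dax, erm, sil, jat, fen, rab, qux.
Rules concluding vim: R4 needs lum; R12 needs yaz — none of these are established.

No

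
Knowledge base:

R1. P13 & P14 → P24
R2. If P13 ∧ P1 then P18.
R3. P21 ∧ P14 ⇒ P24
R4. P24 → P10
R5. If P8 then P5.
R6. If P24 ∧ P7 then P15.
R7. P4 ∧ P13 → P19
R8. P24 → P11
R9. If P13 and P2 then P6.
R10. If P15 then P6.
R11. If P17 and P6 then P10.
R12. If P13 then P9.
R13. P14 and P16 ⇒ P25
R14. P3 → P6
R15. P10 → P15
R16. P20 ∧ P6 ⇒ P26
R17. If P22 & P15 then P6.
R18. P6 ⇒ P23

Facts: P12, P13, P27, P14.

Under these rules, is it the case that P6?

P24  (by R1: P13, P14)
P10  (by R4: P24)
P15  (by R15: P10)
P6  (by R10: P15)

Yes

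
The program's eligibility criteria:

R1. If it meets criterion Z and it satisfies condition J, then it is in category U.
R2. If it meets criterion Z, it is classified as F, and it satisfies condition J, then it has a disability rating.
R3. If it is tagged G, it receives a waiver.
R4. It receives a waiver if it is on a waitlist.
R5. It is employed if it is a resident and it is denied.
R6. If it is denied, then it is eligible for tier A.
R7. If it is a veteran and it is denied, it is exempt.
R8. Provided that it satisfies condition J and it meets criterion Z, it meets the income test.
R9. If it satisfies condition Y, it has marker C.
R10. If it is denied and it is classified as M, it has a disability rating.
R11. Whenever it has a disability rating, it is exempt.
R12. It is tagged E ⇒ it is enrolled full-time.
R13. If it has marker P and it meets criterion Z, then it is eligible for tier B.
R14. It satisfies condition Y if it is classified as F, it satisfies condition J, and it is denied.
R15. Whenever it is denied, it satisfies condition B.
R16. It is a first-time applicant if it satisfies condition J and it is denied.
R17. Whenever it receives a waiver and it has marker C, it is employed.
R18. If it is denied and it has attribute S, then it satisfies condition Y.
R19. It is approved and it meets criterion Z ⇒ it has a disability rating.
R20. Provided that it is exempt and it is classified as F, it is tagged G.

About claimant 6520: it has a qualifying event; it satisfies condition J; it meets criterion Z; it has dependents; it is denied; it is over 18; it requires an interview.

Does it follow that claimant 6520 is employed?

Forward chaining from the given facts derives: is in category U, is eligible for tier A, meets the income test, satisfies condition B, is a first-time applicant.
Rules concluding "it is employed": R5 needs "it is a resident"; R17 needs "it receives a waiver" — none of these are established.

No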